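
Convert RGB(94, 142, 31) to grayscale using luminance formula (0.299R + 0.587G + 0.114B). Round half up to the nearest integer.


Gray = 0.299×R + 0.587×G + 0.114×B
Gray = 0.299×94 + 0.587×142 + 0.114×31
Gray = 28.106 + 83.354 + 3.534
Gray = 114.994 → round half up → 115
Gray = 115


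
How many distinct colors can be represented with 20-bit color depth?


Colors = 2^bits = 2^20
= 1,048,576 colors


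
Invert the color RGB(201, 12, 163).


Invert: (255-R, 255-G, 255-B)
R: 255-201 = 54
G: 255-12 = 243
B: 255-163 = 92
= RGB(54, 243, 92)


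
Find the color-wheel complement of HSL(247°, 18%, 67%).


Complement = opposite side of color wheel = hue + 180°
H' = (247 + 180) mod 360 = 67°
S and L unchanged.
= HSL(67°, 18%, 67%)


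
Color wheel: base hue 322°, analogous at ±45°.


Base hue: 322°
Left analog: (322 - 45) mod 360 = 277°
Right analog: (322 + 45) mod 360 = 7°
Analogous hues = 277° and 7°


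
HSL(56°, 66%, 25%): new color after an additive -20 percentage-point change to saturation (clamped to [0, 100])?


Original S = 66%
Adjustment = -20 percentage points
New S = 66 + (-20) = 46
Clamp to [0, 100] → 46
= HSL(56°, 46%, 25%)


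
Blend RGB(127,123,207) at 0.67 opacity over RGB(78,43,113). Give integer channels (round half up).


C = α×F + (1-α)×B, with 1-α = 0.33
R: 0.67×127 + 0.33×78 = 85.09 + 25.74 = 110.83 → 111
G: 0.67×123 + 0.33×43 = 82.41 + 14.19 = 96.60 → 97
B: 0.67×207 + 0.33×113 = 138.69 + 37.29 = 175.98 → 176
= RGB(111, 97, 176)


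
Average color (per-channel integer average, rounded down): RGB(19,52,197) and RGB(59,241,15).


Midpoint: each channel = ⌊(C₁+C₂)/2⌋
R: ⌊(19+59)/2⌋ = 39
G: ⌊(52+241)/2⌋ = 146
B: ⌊(197+15)/2⌋ = 106
= RGB(39, 146, 106)


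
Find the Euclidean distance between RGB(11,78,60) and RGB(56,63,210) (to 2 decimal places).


d = √[(R₁-R₂)² + (G₁-G₂)² + (B₁-B₂)²]
d = √[(11-56)² + (78-63)² + (60-210)²]
d = √[2025 + 225 + 22500]
d = √24750
d ≈ 157.32


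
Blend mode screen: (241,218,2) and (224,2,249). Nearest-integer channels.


Screen: C = 255 - (255-A)×(255-B)/255, rounded to nearest integer
R: 255 - (255-241)×(255-224)/255 = 255 - 434/255 ≈ 255 - 1.702 = 253.298 → 253
G: 255 - (255-218)×(255-2)/255 = 255 - 9361/255 ≈ 255 - 36.710 = 218.290 → 218
B: 255 - (255-2)×(255-249)/255 = 255 - 1518/255 ≈ 255 - 5.953 = 249.047 → 249
= RGB(253, 218, 249)


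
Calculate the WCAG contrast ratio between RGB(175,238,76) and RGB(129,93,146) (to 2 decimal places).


Linearize each sRGB channel c=v/255: c/12.92 if c ≤ 0.04045 else ((c+0.055)/1.055)^2.4
L = 0.2126×R_lin + 0.7152×G_lin + 0.0722×B_lin
Color 1 (175,238,76):
  R=175: 175/255≈0.6863 > 0.04045 → ((0.6863+0.055)/1.055)^2.4 ≈ 0.42869
  G=238: 238/255≈0.9333 > 0.04045 → ((0.9333+0.055)/1.055)^2.4 ≈ 0.85499
  B=76: 76/255≈0.2980 > 0.04045 → ((0.2980+0.055)/1.055)^2.4 ≈ 0.07227
  L1 = 0.2126×0.42869 + 0.7152×0.85499 + 0.0722×0.07227 ≈ 0.70785
Color 2 (129,93,146):
  R=129: 129/255≈0.5059 > 0.04045 → ((0.5059+0.055)/1.055)^2.4 ≈ 0.21953
  G=93: 93/255≈0.3647 > 0.04045 → ((0.3647+0.055)/1.055)^2.4 ≈ 0.10946
  B=146: 146/255≈0.5725 > 0.04045 → ((0.5725+0.055)/1.055)^2.4 ≈ 0.28744
  L2 = 0.2126×0.21953 + 0.7152×0.10946 + 0.0722×0.28744 ≈ 0.14571
Lighter = 0.70785, Darker = 0.14571
Ratio = (L_lighter + 0.05) / (L_darker + 0.05)
Ratio = (0.70785 + 0.05) / (0.14571 + 0.05) = 0.75785 / 0.19571 ≈ 3.8723
Ratio ≈ 3.87:1


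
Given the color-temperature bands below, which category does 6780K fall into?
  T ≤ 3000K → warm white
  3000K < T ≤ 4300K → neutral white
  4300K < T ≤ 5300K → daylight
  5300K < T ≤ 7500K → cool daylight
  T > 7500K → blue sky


Temperature: 6780K
5300K < 6780K ≤ 7500K → cool daylight
Classification: cool daylight


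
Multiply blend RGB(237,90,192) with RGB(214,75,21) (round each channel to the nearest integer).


Multiply: C = A×B/255, rounded to nearest integer
R: 237×214/255 = 50718/255 ≈ 198.894 → 199
G: 90×75/255 = 6750/255 ≈ 26.471 → 26
B: 192×21/255 = 4032/255 ≈ 15.812 → 16
= RGB(199, 26, 16)


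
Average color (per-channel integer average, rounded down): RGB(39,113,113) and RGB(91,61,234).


Midpoint: each channel = ⌊(C₁+C₂)/2⌋
R: ⌊(39+91)/2⌋ = 65
G: ⌊(113+61)/2⌋ = 87
B: ⌊(113+234)/2⌋ = 173
= RGB(65, 87, 173)


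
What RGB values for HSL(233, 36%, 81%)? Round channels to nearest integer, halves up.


H=233°, S=0.36, L=0.81
C = (1-|2L-1|)×S = (1-|0.62|)×0.36 = 0.1368
H' = H/60 = 233/60 ≈ 3.8833; X = C×(1-|H' mod 2 - 1|) = 0.01596
m = L - C/2 = 0.81 - 0.0684 = 0.7416
Sector ⌊H'⌋ = 3 → (R',G',B') = (0.0, 0.01596, 0.1368)
RGB = ((R'+m)×255, (G'+m)×255, (B'+m)×255) = (189.108, 193.1778, 223.992)
Round half up → RGB(189, 193, 224)


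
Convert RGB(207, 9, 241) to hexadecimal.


R = 207 → CF (hex)
G = 9 → 09 (hex)
B = 241 → F1 (hex)
Hex = #CF09F1


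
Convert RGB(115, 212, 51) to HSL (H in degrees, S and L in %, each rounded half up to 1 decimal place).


Normalize: R'=115/255≈0.4510, G'=212/255≈0.8314, B'=51/255≈0.2000
Max=212/255, Min=51/255, Δ=Max-Min=161/255
L = (Max+Min)/2 = (212+51)/510 = 263/510 = 0.51568… → L = 51.6%
L > 0.5 → S = Δ/(2-Max-Min) = 161/(510-212-51) = 161/247 = 0.65182… → S = 65.2%
(the 1/255 factors cancel in S and H, so raw channel differences can be used)
Max is G' → H = 60 × ((B-R)/Δ + 2) = 60 × ((51-115)/161 + 2)
  -64/161 + 2 = -0.3975… + 2 = 1.6024…
  H = 60 × 1.6024… = 96.149…° → H = 96.1°
= HSL(96.1°, 65.2%, 51.6%)


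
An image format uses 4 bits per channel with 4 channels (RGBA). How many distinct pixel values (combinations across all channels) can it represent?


Total bits = 4 bits/channel × 4 channels = 16 bits
Distinct pixel values = 2^16
= 65,536 pixel values


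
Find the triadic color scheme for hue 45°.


Triadic: equally spaced at 120° intervals
H1 = 45°
H2 = (45 + 120) mod 360 = 165°
H3 = (45 + 240) mod 360 = 285°
Triadic = 45°, 165°, 285°


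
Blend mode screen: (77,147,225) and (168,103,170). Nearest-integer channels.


Screen: C = 255 - (255-A)×(255-B)/255, rounded to nearest integer
R: 255 - (255-77)×(255-168)/255 = 255 - 15486/255 ≈ 255 - 60.729 = 194.271 → 194
G: 255 - (255-147)×(255-103)/255 = 255 - 16416/255 ≈ 255 - 64.376 = 190.624 → 191
B: 255 - (255-225)×(255-170)/255 = 255 - 2550/255 ≈ 255 - 10.000 = 245.000 → 245
= RGB(194, 191, 245)


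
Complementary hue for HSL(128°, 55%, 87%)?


Complement = opposite side of color wheel = hue + 180°
H' = (128 + 180) mod 360 = 308°
S and L unchanged.
= HSL(308°, 55%, 87%)


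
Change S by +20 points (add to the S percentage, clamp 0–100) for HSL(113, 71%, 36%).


Original S = 71%
Adjustment = +20 percentage points
New S = 71 + (20) = 91
Clamp to [0, 100] → 91
= HSL(113°, 91%, 36%)


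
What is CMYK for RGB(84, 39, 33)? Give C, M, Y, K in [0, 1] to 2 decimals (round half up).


R'=84/255≈0.3294, G'=39/255≈0.1529, B'=33/255≈0.1294
K = 1 - max(R',G',B') = 1 - 84/255 = 171/255 = 0.67058… → 0.67
(1-R'-K)/(1-K) simplifies to (max-R)/max with max = 84:
C = (84-84)/84 = 0/84 = 0 → 0.00
M = (84-39)/84 = 45/84 = 0.53571… → 0.54
Y = (84-33)/84 = 51/84 = 0.60714… → 0.61
= CMYK(0.00, 0.54, 0.61, 0.67)


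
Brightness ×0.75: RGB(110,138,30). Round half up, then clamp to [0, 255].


Multiply each channel by 0.75, round half up, clamp to [0, 255]
R: 110×0.75 = 82.5 → round → 83
G: 138×0.75 = 103.5 → round → 104
B: 30×0.75 = 22.5 → round → 23
= RGB(83, 104, 23)


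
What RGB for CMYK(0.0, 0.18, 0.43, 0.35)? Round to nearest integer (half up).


R = 255 × (1-C) × (1-K) = 255 × 1.00 × 0.65 = 165.75 → 166
G = 255 × (1-M) × (1-K) = 255 × 0.82 × 0.65 = 135.915 → 136
B = 255 × (1-Y) × (1-K) = 255 × 0.57 × 0.65 = 94.4775 → 94
= RGB(166, 136, 94)


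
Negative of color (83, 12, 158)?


Invert: (255-R, 255-G, 255-B)
R: 255-83 = 172
G: 255-12 = 243
B: 255-158 = 97
= RGB(172, 243, 97)


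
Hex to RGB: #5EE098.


5E → 94 (R)
E0 → 224 (G)
98 → 152 (B)
= RGB(94, 224, 152)


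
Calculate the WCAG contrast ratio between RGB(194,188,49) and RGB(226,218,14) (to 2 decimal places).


Linearize each sRGB channel c=v/255: c/12.92 if c ≤ 0.04045 else ((c+0.055)/1.055)^2.4
L = 0.2126×R_lin + 0.7152×G_lin + 0.0722×B_lin
Color 1 (194,188,49):
  R=194: 194/255≈0.7608 > 0.04045 → ((0.7608+0.055)/1.055)^2.4 ≈ 0.53948
  G=188: 188/255≈0.7373 > 0.04045 → ((0.7373+0.055)/1.055)^2.4 ≈ 0.50289
  B=49: 49/255≈0.1922 > 0.04045 → ((0.1922+0.055)/1.055)^2.4 ≈ 0.03071
  L1 = 0.2126×0.53948 + 0.7152×0.50289 + 0.0722×0.03071 ≈ 0.47658
Color 2 (226,218,14):
  R=226: 226/255≈0.8863 > 0.04045 → ((0.8863+0.055)/1.055)^2.4 ≈ 0.76052
  G=218: 218/255≈0.8549 > 0.04045 → ((0.8549+0.055)/1.055)^2.4 ≈ 0.70110
  B=14: 14/255≈0.0549 > 0.04045 → ((0.0549+0.055)/1.055)^2.4 ≈ 0.00439
  L2 = 0.2126×0.76052 + 0.7152×0.70110 + 0.0722×0.00439 ≈ 0.66343
Lighter = 0.66343, Darker = 0.47658
Ratio = (L_lighter + 0.05) / (L_darker + 0.05)
Ratio = (0.66343 + 0.05) / (0.47658 + 0.05) = 0.71343 / 0.52658 ≈ 1.3549
Ratio ≈ 1.35:1


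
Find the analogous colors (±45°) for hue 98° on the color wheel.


Base hue: 98°
Left analog: (98 - 45) mod 360 = 53°
Right analog: (98 + 45) mod 360 = 143°
Analogous hues = 53° and 143°


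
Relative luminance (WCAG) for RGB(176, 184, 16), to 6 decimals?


Linearize each channel (sRGB transfer function): c = v/255; c_lin = c/12.92 if c ≤ 0.04045, else ((c+0.055)/1.055)^2.4
  R: 176/255 ≈ 0.690196 > 0.04045 → ((0.690196+0.055)/1.055)^2.4 ≈ 0.434154
  G: 184/255 ≈ 0.721569 > 0.04045 → ((0.721569+0.055)/1.055)^2.4 ≈ 0.479320
  B: 16/255 ≈ 0.062745 > 0.04045 → ((0.062745+0.055)/1.055)^2.4 ≈ 0.005182
R_lin = 0.434154, G_lin = 0.479320, B_lin = 0.005182
L = 0.2126×R + 0.7152×G + 0.0722×B
L = 0.2126×0.434154 + 0.7152×0.479320 + 0.0722×0.005182
L ≈ 0.435485


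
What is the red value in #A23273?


Color: #A23273
R = A2 = 162
G = 32 = 50
B = 73 = 115
Red = 162


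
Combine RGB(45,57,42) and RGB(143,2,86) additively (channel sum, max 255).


Additive: each channel = min(255, C₁+C₂)
R: 45+143 = 188 → 188
G: 57+2 = 59 → 59
B: 42+86 = 128 → 128
= RGB(188, 59, 128)


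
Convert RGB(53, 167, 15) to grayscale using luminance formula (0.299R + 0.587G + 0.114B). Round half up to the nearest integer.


Gray = 0.299×R + 0.587×G + 0.114×B
Gray = 0.299×53 + 0.587×167 + 0.114×15
Gray = 15.847 + 98.029 + 1.710
Gray = 115.586 → round half up → 116
Gray = 116


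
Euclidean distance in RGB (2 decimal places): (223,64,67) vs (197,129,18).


d = √[(R₁-R₂)² + (G₁-G₂)² + (B₁-B₂)²]
d = √[(223-197)² + (64-129)² + (67-18)²]
d = √[676 + 4225 + 2401]
d = √7302
d ≈ 85.45


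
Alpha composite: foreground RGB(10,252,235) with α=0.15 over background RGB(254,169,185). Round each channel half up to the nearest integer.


C = α×F + (1-α)×B, with 1-α = 0.85
R: 0.15×10 + 0.85×254 = 1.50 + 215.90 = 217.40 → 217
G: 0.15×252 + 0.85×169 = 37.80 + 143.65 = 181.45 → 181
B: 0.15×235 + 0.85×185 = 35.25 + 157.25 = 192.50 → 193
= RGB(217, 181, 193)


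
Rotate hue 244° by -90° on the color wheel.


New hue = (H + rotation) mod 360
New hue = (244 -90) mod 360
= 154 mod 360
= 154°


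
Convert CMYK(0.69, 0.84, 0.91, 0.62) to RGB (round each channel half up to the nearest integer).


R = 255 × (1-C) × (1-K) = 255 × 0.31 × 0.38 = 30.039 → 30
G = 255 × (1-M) × (1-K) = 255 × 0.16 × 0.38 = 15.504 → 16
B = 255 × (1-Y) × (1-K) = 255 × 0.09 × 0.38 = 8.721 → 9
= RGB(30, 16, 9)


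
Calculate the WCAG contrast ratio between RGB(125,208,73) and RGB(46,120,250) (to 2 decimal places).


Linearize each sRGB channel c=v/255: c/12.92 if c ≤ 0.04045 else ((c+0.055)/1.055)^2.4
L = 0.2126×R_lin + 0.7152×G_lin + 0.0722×B_lin
Color 1 (125,208,73):
  R=125: 125/255≈0.4902 > 0.04045 → ((0.4902+0.055)/1.055)^2.4 ≈ 0.20508
  G=208: 208/255≈0.8157 > 0.04045 → ((0.8157+0.055)/1.055)^2.4 ≈ 0.63076
  B=73: 73/255≈0.2863 > 0.04045 → ((0.2863+0.055)/1.055)^2.4 ≈ 0.06663
  L1 = 0.2126×0.20508 + 0.7152×0.63076 + 0.0722×0.06663 ≈ 0.49953
Color 2 (46,120,250):
  R=46: 46/255≈0.1804 > 0.04045 → ((0.1804+0.055)/1.055)^2.4 ≈ 0.02732
  G=120: 120/255≈0.4706 > 0.04045 → ((0.4706+0.055)/1.055)^2.4 ≈ 0.18782
  B=250: 250/255≈0.9804 > 0.04045 → ((0.9804+0.055)/1.055)^2.4 ≈ 0.95597
  L2 = 0.2126×0.02732 + 0.7152×0.18782 + 0.0722×0.95597 ≈ 0.20916
Lighter = 0.49953, Darker = 0.20916
Ratio = (L_lighter + 0.05) / (L_darker + 0.05)
Ratio = (0.49953 + 0.05) / (0.20916 + 0.05) = 0.54953 / 0.25916 ≈ 2.1204
Ratio ≈ 2.12:1


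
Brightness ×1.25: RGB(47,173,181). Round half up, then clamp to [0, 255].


Multiply each channel by 1.25, round half up, clamp to [0, 255]
R: 47×1.25 = 58.75 → round → 59
G: 173×1.25 = 216.25 → round → 216
B: 181×1.25 = 226.25 → round → 226
= RGB(59, 216, 226)


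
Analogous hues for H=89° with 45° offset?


Base hue: 89°
Left analog: (89 - 45) mod 360 = 44°
Right analog: (89 + 45) mod 360 = 134°
Analogous hues = 44° and 134°


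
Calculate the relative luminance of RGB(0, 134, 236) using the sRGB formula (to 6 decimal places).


Linearize each channel (sRGB transfer function): c = v/255; c_lin = c/12.92 if c ≤ 0.04045, else ((c+0.055)/1.055)^2.4
  R: 0/255 ≈ 0.000000 ≤ 0.04045 → 0.000000/12.92 ≈ 0.000000
  G: 134/255 ≈ 0.525490 > 0.04045 → ((0.525490+0.055)/1.055)^2.4 ≈ 0.238398
  B: 236/255 ≈ 0.925490 > 0.04045 → ((0.925490+0.055)/1.055)^2.4 ≈ 0.838799
R_lin = 0.000000, G_lin = 0.238398, B_lin = 0.838799
L = 0.2126×R + 0.7152×G + 0.0722×B
L = 0.2126×0.000000 + 0.7152×0.238398 + 0.0722×0.838799
L ≈ 0.231063


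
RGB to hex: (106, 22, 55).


R = 106 → 6A (hex)
G = 22 → 16 (hex)
B = 55 → 37 (hex)
Hex = #6A1637


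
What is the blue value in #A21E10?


Color: #A21E10
R = A2 = 162
G = 1E = 30
B = 10 = 16
Blue = 16


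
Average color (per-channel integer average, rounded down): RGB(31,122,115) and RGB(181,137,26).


Midpoint: each channel = ⌊(C₁+C₂)/2⌋
R: ⌊(31+181)/2⌋ = 106
G: ⌊(122+137)/2⌋ = 129
B: ⌊(115+26)/2⌋ = 70
= RGB(106, 129, 70)


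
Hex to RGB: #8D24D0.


8D → 141 (R)
24 → 36 (G)
D0 → 208 (B)
= RGB(141, 36, 208)


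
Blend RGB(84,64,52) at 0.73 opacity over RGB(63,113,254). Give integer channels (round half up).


C = α×F + (1-α)×B, with 1-α = 0.27
R: 0.73×84 + 0.27×63 = 61.32 + 17.01 = 78.33 → 78
G: 0.73×64 + 0.27×113 = 46.72 + 30.51 = 77.23 → 77
B: 0.73×52 + 0.27×254 = 37.96 + 68.58 = 106.54 → 107
= RGB(78, 77, 107)


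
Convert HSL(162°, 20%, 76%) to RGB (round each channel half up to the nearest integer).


H=162°, S=0.20, L=0.76
C = (1-|2L-1|)×S = (1-|0.52|)×0.20 = 0.096
H' = H/60 = 162/60 ≈ 2.7000; X = C×(1-|H' mod 2 - 1|) = 0.0672
m = L - C/2 = 0.76 - 0.048 = 0.712
Sector ⌊H'⌋ = 2 → (R',G',B') = (0.0, 0.096, 0.0672)
RGB = ((R'+m)×255, (G'+m)×255, (B'+m)×255) = (181.56, 206.04, 198.696)
Round half up → RGB(182, 206, 199)


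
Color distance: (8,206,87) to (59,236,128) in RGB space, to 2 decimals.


d = √[(R₁-R₂)² + (G₁-G₂)² + (B₁-B₂)²]
d = √[(8-59)² + (206-236)² + (87-128)²]
d = √[2601 + 900 + 1681]
d = √5182
d ≈ 71.99


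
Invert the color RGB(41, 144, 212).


Invert: (255-R, 255-G, 255-B)
R: 255-41 = 214
G: 255-144 = 111
B: 255-212 = 43
= RGB(214, 111, 43)


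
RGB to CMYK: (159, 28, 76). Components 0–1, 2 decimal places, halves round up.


R'=159/255≈0.6235, G'=28/255≈0.1098, B'=76/255≈0.2980
K = 1 - max(R',G',B') = 1 - 159/255 = 96/255 = 0.37647… → 0.38
(1-R'-K)/(1-K) simplifies to (max-R)/max with max = 159:
C = (159-159)/159 = 0/159 = 0 → 0.00
M = (159-28)/159 = 131/159 = 0.82389… → 0.82
Y = (159-76)/159 = 83/159 = 0.52201… → 0.52
= CMYK(0.00, 0.82, 0.52, 0.38)


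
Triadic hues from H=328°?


Triadic: equally spaced at 120° intervals
H1 = 328°
H2 = (328 + 120) mod 360 = 88°
H3 = (328 + 240) mod 360 = 208°
Triadic = 328°, 88°, 208°


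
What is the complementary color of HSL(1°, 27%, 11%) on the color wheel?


Complement = opposite side of color wheel = hue + 180°
H' = (1 + 180) mod 360 = 181°
S and L unchanged.
= HSL(181°, 27%, 11%)


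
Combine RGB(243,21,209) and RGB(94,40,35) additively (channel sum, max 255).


Additive: each channel = min(255, C₁+C₂)
R: 243+94 = 337 → 255
G: 21+40 = 61 → 61
B: 209+35 = 244 → 244
= RGB(255, 61, 244)


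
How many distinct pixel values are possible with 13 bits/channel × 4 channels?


Total bits = 13 bits/channel × 4 channels = 52 bits
Distinct pixel values = 2^52
= 4,503,599,627,370,496 pixel values


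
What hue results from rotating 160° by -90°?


New hue = (H + rotation) mod 360
New hue = (160 -90) mod 360
= 70 mod 360
= 70°


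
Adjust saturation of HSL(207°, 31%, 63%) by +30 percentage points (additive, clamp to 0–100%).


Original S = 31%
Adjustment = +30 percentage points
New S = 31 + (30) = 61
Clamp to [0, 100] → 61
= HSL(207°, 61%, 63%)


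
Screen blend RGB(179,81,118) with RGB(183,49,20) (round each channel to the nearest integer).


Screen: C = 255 - (255-A)×(255-B)/255, rounded to nearest integer
R: 255 - (255-179)×(255-183)/255 = 255 - 5472/255 ≈ 255 - 21.459 = 233.541 → 234
G: 255 - (255-81)×(255-49)/255 = 255 - 35844/255 ≈ 255 - 140.565 = 114.435 → 114
B: 255 - (255-118)×(255-20)/255 = 255 - 32195/255 ≈ 255 - 126.255 = 128.745 → 129
= RGB(234, 114, 129)


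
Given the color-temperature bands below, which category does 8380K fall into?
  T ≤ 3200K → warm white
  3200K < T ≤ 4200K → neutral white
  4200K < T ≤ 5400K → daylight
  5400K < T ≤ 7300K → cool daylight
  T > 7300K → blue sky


Temperature: 8380K
8380K > 7300K → blue sky
Classification: blue sky


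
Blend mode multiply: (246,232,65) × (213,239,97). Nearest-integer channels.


Multiply: C = A×B/255, rounded to nearest integer
R: 246×213/255 = 52398/255 ≈ 205.482 → 205
G: 232×239/255 = 55448/255 ≈ 217.443 → 217
B: 65×97/255 = 6305/255 ≈ 24.725 → 25
= RGB(205, 217, 25)


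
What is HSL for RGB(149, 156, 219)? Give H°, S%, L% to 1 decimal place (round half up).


Normalize: R'=149/255≈0.5843, G'=156/255≈0.6118, B'=219/255≈0.8588
Max=219/255, Min=149/255, Δ=Max-Min=70/255
L = (Max+Min)/2 = (219+149)/510 = 368/510 = 0.72156… → L = 72.2%
L > 0.5 → S = Δ/(2-Max-Min) = 70/(510-219-149) = 70/142 = 0.49295… → S = 49.3%
(the 1/255 factors cancel in S and H, so raw channel differences can be used)
Max is B' → H = 60 × ((R-G)/Δ + 4) = 60 × ((149-156)/70 + 4)
  -7/70 + 4 = -0.1 + 4 = 3.9
  H = 60 × 3.9 = 234° → H = 234.0°
= HSL(234.0°, 49.3%, 72.2%)


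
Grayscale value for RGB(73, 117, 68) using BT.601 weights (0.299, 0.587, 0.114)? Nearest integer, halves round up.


Gray = 0.299×R + 0.587×G + 0.114×B
Gray = 0.299×73 + 0.587×117 + 0.114×68
Gray = 21.827 + 68.679 + 7.752
Gray = 98.258 → round half up → 98
Gray = 98


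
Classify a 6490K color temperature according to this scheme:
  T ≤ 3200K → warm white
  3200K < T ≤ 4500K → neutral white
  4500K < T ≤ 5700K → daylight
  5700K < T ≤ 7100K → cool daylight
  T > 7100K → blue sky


Temperature: 6490K
5700K < 6490K ≤ 7100K → cool daylight
Classification: cool daylight


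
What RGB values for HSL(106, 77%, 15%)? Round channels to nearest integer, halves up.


H=106°, S=0.77, L=0.15
C = (1-|2L-1|)×S = (1-|-0.70|)×0.77 = 0.231
H' = H/60 = 106/60 ≈ 1.7667; X = C×(1-|H' mod 2 - 1|) = 0.0539
m = L - C/2 = 0.15 - 0.1155 = 0.0345
Sector ⌊H'⌋ = 1 → (R',G',B') = (0.0539, 0.231, 0.0)
RGB = ((R'+m)×255, (G'+m)×255, (B'+m)×255) = (22.542, 67.7025, 8.7975)
Round half up → RGB(23, 68, 9)


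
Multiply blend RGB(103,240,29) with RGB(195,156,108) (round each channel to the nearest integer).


Multiply: C = A×B/255, rounded to nearest integer
R: 103×195/255 = 20085/255 ≈ 78.765 → 79
G: 240×156/255 = 37440/255 ≈ 146.824 → 147
B: 29×108/255 = 3132/255 ≈ 12.282 → 12
= RGB(79, 147, 12)


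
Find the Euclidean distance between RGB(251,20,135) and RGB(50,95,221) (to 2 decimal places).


d = √[(R₁-R₂)² + (G₁-G₂)² + (B₁-B₂)²]
d = √[(251-50)² + (20-95)² + (135-221)²]
d = √[40401 + 5625 + 7396]
d = √53422
d ≈ 231.13


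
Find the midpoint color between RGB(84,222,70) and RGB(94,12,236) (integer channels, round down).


Midpoint: each channel = ⌊(C₁+C₂)/2⌋
R: ⌊(84+94)/2⌋ = 89
G: ⌊(222+12)/2⌋ = 117
B: ⌊(70+236)/2⌋ = 153
= RGB(89, 117, 153)


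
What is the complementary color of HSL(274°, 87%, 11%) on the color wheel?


Complement = opposite side of color wheel = hue + 180°
H' = (274 + 180) mod 360 = 94°
S and L unchanged.
= HSL(94°, 87%, 11%)


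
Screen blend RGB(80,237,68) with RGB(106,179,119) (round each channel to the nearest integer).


Screen: C = 255 - (255-A)×(255-B)/255, rounded to nearest integer
R: 255 - (255-80)×(255-106)/255 = 255 - 26075/255 ≈ 255 - 102.255 = 152.745 → 153
G: 255 - (255-237)×(255-179)/255 = 255 - 1368/255 ≈ 255 - 5.365 = 249.635 → 250
B: 255 - (255-68)×(255-119)/255 = 255 - 25432/255 ≈ 255 - 99.733 = 155.267 → 155
= RGB(153, 250, 155)


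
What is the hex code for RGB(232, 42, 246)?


R = 232 → E8 (hex)
G = 42 → 2A (hex)
B = 246 → F6 (hex)
Hex = #E82AF6


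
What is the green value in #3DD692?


Color: #3DD692
R = 3D = 61
G = D6 = 214
B = 92 = 146
Green = 214


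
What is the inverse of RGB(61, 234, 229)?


Invert: (255-R, 255-G, 255-B)
R: 255-61 = 194
G: 255-234 = 21
B: 255-229 = 26
= RGB(194, 21, 26)


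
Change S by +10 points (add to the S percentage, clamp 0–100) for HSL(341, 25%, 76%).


Original S = 25%
Adjustment = +10 percentage points
New S = 25 + (10) = 35
Clamp to [0, 100] → 35
= HSL(341°, 35%, 76%)


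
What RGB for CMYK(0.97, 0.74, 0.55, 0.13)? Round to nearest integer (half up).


R = 255 × (1-C) × (1-K) = 255 × 0.03 × 0.87 = 6.6555 → 7
G = 255 × (1-M) × (1-K) = 255 × 0.26 × 0.87 = 57.681 → 58
B = 255 × (1-Y) × (1-K) = 255 × 0.45 × 0.87 = 99.8325 → 100
= RGB(7, 58, 100)


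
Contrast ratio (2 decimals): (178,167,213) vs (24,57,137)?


Linearize each sRGB channel c=v/255: c/12.92 if c ≤ 0.04045 else ((c+0.055)/1.055)^2.4
L = 0.2126×R_lin + 0.7152×G_lin + 0.0722×B_lin
Color 1 (178,167,213):
  R=178: 178/255≈0.6980 > 0.04045 → ((0.6980+0.055)/1.055)^2.4 ≈ 0.44520
  G=167: 167/255≈0.6549 > 0.04045 → ((0.6549+0.055)/1.055)^2.4 ≈ 0.38643
  B=213: 213/255≈0.8353 > 0.04045 → ((0.8353+0.055)/1.055)^2.4 ≈ 0.66539
  L1 = 0.2126×0.44520 + 0.7152×0.38643 + 0.0722×0.66539 ≈ 0.41907
Color 2 (24,57,137):
  R=24: 24/255≈0.0941 > 0.04045 → ((0.0941+0.055)/1.055)^2.4 ≈ 0.00913
  G=57: 57/255≈0.2235 > 0.04045 → ((0.2235+0.055)/1.055)^2.4 ≈ 0.04092
  B=137: 137/255≈0.5373 > 0.04045 → ((0.5373+0.055)/1.055)^2.4 ≈ 0.25016
  L2 = 0.2126×0.00913 + 0.7152×0.04092 + 0.0722×0.25016 ≈ 0.04927
Lighter = 0.41907, Darker = 0.04927
Ratio = (L_lighter + 0.05) / (L_darker + 0.05)
Ratio = (0.41907 + 0.05) / (0.04927 + 0.05) = 0.46907 / 0.09927 ≈ 4.7253
Ratio ≈ 4.73:1


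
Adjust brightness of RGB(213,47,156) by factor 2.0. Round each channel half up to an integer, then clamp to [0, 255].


Multiply each channel by 2.0, round half up, clamp to [0, 255]
R: 213×2.0 = 426 → clamp → 255
G: 47×2.0 = 94
B: 156×2.0 = 312 → clamp → 255
= RGB(255, 94, 255)


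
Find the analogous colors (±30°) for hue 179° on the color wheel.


Base hue: 179°
Left analog: (179 - 30) mod 360 = 149°
Right analog: (179 + 30) mod 360 = 209°
Analogous hues = 149° and 209°


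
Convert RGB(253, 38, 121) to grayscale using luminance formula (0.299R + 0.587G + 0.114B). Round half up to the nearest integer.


Gray = 0.299×R + 0.587×G + 0.114×B
Gray = 0.299×253 + 0.587×38 + 0.114×121
Gray = 75.647 + 22.306 + 13.794
Gray = 111.747 → round half up → 112
Gray = 112


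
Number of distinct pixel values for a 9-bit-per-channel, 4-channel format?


Total bits = 9 bits/channel × 4 channels = 36 bits
Distinct pixel values = 2^36
= 68,719,476,736 pixel values


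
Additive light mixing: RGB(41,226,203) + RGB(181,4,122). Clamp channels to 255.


Additive: each channel = min(255, C₁+C₂)
R: 41+181 = 222 → 222
G: 226+4 = 230 → 230
B: 203+122 = 325 → 255
= RGB(222, 230, 255)


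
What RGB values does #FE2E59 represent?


FE → 254 (R)
2E → 46 (G)
59 → 89 (B)
= RGB(254, 46, 89)


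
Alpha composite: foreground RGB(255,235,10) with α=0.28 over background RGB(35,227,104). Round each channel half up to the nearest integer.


C = α×F + (1-α)×B, with 1-α = 0.72
R: 0.28×255 + 0.72×35 = 71.40 + 25.20 = 96.60 → 97
G: 0.28×235 + 0.72×227 = 65.80 + 163.44 = 229.24 → 229
B: 0.28×10 + 0.72×104 = 2.80 + 74.88 = 77.68 → 78
= RGB(97, 229, 78)


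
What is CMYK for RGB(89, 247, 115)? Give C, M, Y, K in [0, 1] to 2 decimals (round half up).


R'=89/255≈0.3490, G'=247/255≈0.9686, B'=115/255≈0.4510
K = 1 - max(R',G',B') = 1 - 247/255 = 8/255 = 0.03137… → 0.03
(1-R'-K)/(1-K) simplifies to (max-R)/max with max = 247:
C = (247-89)/247 = 158/247 = 0.63967… → 0.64
M = (247-247)/247 = 0/247 = 0 → 0.00
Y = (247-115)/247 = 132/247 = 0.53441… → 0.53
= CMYK(0.64, 0.00, 0.53, 0.03)


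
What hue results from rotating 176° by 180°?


New hue = (H + rotation) mod 360
New hue = (176 + 180) mod 360
= 356 mod 360
= 356°


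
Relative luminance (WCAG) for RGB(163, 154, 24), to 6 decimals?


Linearize each channel (sRGB transfer function): c = v/255; c_lin = c/12.92 if c ≤ 0.04045, else ((c+0.055)/1.055)^2.4
  R: 163/255 ≈ 0.639216 > 0.04045 → ((0.639216+0.055)/1.055)^2.4 ≈ 0.366253
  G: 154/255 ≈ 0.603922 > 0.04045 → ((0.603922+0.055)/1.055)^2.4 ≈ 0.323143
  B: 24/255 ≈ 0.094118 > 0.04045 → ((0.094118+0.055)/1.055)^2.4 ≈ 0.009134
R_lin = 0.366253, G_lin = 0.323143, B_lin = 0.009134
L = 0.2126×R + 0.7152×G + 0.0722×B
L = 0.2126×0.366253 + 0.7152×0.323143 + 0.0722×0.009134
L ≈ 0.309637


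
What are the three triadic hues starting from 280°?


Triadic: equally spaced at 120° intervals
H1 = 280°
H2 = (280 + 120) mod 360 = 40°
H3 = (280 + 240) mod 360 = 160°
Triadic = 280°, 40°, 160°


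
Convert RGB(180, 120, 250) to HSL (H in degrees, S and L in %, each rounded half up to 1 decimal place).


Normalize: R'=180/255≈0.7059, G'=120/255≈0.4706, B'=250/255≈0.9804
Max=250/255, Min=120/255, Δ=Max-Min=130/255
L = (Max+Min)/2 = (250+120)/510 = 370/510 = 0.72549… → L = 72.5%
L > 0.5 → S = Δ/(2-Max-Min) = 130/(510-250-120) = 130/140 = 0.92857… → S = 92.9%
(the 1/255 factors cancel in S and H, so raw channel differences can be used)
Max is B' → H = 60 × ((R-G)/Δ + 4) = 60 × ((180-120)/130 + 4)
  60/130 + 4 = 0.4615… + 4 = 4.4615…
  H = 60 × 4.4615… = 267.692…° → H = 267.7°
= HSL(267.7°, 92.9%, 72.5%)


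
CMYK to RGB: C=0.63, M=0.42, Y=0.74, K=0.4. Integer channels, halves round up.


R = 255 × (1-C) × (1-K) = 255 × 0.37 × 0.60 = 56.61 → 57
G = 255 × (1-M) × (1-K) = 255 × 0.58 × 0.60 = 88.74 → 89
B = 255 × (1-Y) × (1-K) = 255 × 0.26 × 0.60 = 39.78 → 40
= RGB(57, 89, 40)


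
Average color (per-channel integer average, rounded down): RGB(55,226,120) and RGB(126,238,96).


Midpoint: each channel = ⌊(C₁+C₂)/2⌋
R: ⌊(55+126)/2⌋ = 90
G: ⌊(226+238)/2⌋ = 232
B: ⌊(120+96)/2⌋ = 108
= RGB(90, 232, 108)


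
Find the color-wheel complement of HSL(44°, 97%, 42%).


Complement = opposite side of color wheel = hue + 180°
H' = (44 + 180) mod 360 = 224°
S and L unchanged.
= HSL(224°, 97%, 42%)


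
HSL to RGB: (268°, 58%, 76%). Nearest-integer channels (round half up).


H=268°, S=0.58, L=0.76
C = (1-|2L-1|)×S = (1-|0.52|)×0.58 = 0.2784
H' = H/60 = 268/60 ≈ 4.4667; X = C×(1-|H' mod 2 - 1|) = 0.12992
m = L - C/2 = 0.76 - 0.1392 = 0.6208
Sector ⌊H'⌋ = 4 → (R',G',B') = (0.12992, 0.0, 0.2784)
RGB = ((R'+m)×255, (G'+m)×255, (B'+m)×255) = (191.4336, 158.304, 229.296)
Round half up → RGB(191, 158, 229)


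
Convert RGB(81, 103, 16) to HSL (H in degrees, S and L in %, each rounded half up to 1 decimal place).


Normalize: R'=81/255≈0.3176, G'=103/255≈0.4039, B'=16/255≈0.0627
Max=103/255, Min=16/255, Δ=Max-Min=87/255
L = (Max+Min)/2 = (103+16)/510 = 119/510 = 0.23333… → L = 23.3%
L ≤ 0.5 → S = Δ/(Max+Min) = 87/(103+16) = 87/119 = 0.73109… → S = 73.1%
(the 1/255 factors cancel in S and H, so raw channel differences can be used)
Max is G' → H = 60 × ((B-R)/Δ + 2) = 60 × ((16-81)/87 + 2)
  -65/87 + 2 = -0.7471… + 2 = 1.2528…
  H = 60 × 1.2528… = 75.172…° → H = 75.2°
= HSL(75.2°, 73.1%, 23.3%)


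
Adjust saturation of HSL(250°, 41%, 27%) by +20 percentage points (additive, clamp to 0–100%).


Original S = 41%
Adjustment = +20 percentage points
New S = 41 + (20) = 61
Clamp to [0, 100] → 61
= HSL(250°, 61%, 27%)


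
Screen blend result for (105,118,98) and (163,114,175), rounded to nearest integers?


Screen: C = 255 - (255-A)×(255-B)/255, rounded to nearest integer
R: 255 - (255-105)×(255-163)/255 = 255 - 13800/255 ≈ 255 - 54.118 = 200.882 → 201
G: 255 - (255-118)×(255-114)/255 = 255 - 19317/255 ≈ 255 - 75.753 = 179.247 → 179
B: 255 - (255-98)×(255-175)/255 = 255 - 12560/255 ≈ 255 - 49.255 = 205.745 → 206
= RGB(201, 179, 206)


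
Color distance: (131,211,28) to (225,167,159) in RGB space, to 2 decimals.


d = √[(R₁-R₂)² + (G₁-G₂)² + (B₁-B₂)²]
d = √[(131-225)² + (211-167)² + (28-159)²]
d = √[8836 + 1936 + 17161]
d = √27933
d ≈ 167.13


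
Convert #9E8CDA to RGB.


9E → 158 (R)
8C → 140 (G)
DA → 218 (B)
= RGB(158, 140, 218)


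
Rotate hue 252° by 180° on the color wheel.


New hue = (H + rotation) mod 360
New hue = (252 + 180) mod 360
= 432 mod 360
= 72°


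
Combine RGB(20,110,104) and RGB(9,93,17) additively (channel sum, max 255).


Additive: each channel = min(255, C₁+C₂)
R: 20+9 = 29 → 29
G: 110+93 = 203 → 203
B: 104+17 = 121 → 121
= RGB(29, 203, 121)


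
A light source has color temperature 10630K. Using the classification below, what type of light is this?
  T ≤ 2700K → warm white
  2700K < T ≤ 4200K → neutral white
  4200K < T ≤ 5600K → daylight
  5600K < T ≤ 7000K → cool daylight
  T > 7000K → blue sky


Temperature: 10630K
10630K > 7000K → blue sky
Classification: blue sky


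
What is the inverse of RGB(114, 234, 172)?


Invert: (255-R, 255-G, 255-B)
R: 255-114 = 141
G: 255-234 = 21
B: 255-172 = 83
= RGB(141, 21, 83)


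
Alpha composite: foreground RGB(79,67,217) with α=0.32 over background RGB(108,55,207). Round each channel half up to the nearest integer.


C = α×F + (1-α)×B, with 1-α = 0.68
R: 0.32×79 + 0.68×108 = 25.28 + 73.44 = 98.72 → 99
G: 0.32×67 + 0.68×55 = 21.44 + 37.40 = 58.84 → 59
B: 0.32×217 + 0.68×207 = 69.44 + 140.76 = 210.20 → 210
= RGB(99, 59, 210)


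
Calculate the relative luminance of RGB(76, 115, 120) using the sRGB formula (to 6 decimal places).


Linearize each channel (sRGB transfer function): c = v/255; c_lin = c/12.92 if c ≤ 0.04045, else ((c+0.055)/1.055)^2.4
  R: 76/255 ≈ 0.298039 > 0.04045 → ((0.298039+0.055)/1.055)^2.4 ≈ 0.072272
  G: 115/255 ≈ 0.450980 > 0.04045 → ((0.450980+0.055)/1.055)^2.4 ≈ 0.171441
  B: 120/255 ≈ 0.470588 > 0.04045 → ((0.470588+0.055)/1.055)^2.4 ≈ 0.187821
R_lin = 0.072272, G_lin = 0.171441, B_lin = 0.187821
L = 0.2126×R + 0.7152×G + 0.0722×B
L = 0.2126×0.072272 + 0.7152×0.171441 + 0.0722×0.187821
L ≈ 0.151540


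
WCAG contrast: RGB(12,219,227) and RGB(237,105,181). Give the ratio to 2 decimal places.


Linearize each sRGB channel c=v/255: c/12.92 if c ≤ 0.04045 else ((c+0.055)/1.055)^2.4
L = 0.2126×R_lin + 0.7152×G_lin + 0.0722×B_lin
Color 1 (12,219,227):
  R=12: 12/255≈0.0471 > 0.04045 → ((0.0471+0.055)/1.055)^2.4 ≈ 0.00368
  G=219: 219/255≈0.8588 > 0.04045 → ((0.8588+0.055)/1.055)^2.4 ≈ 0.70838
  B=227: 227/255≈0.8902 > 0.04045 → ((0.8902+0.055)/1.055)^2.4 ≈ 0.76815
  L1 = 0.2126×0.00368 + 0.7152×0.70838 + 0.0722×0.76815 ≈ 0.56287
Color 2 (237,105,181):
  R=237: 237/255≈0.9294 > 0.04045 → ((0.9294+0.055)/1.055)^2.4 ≈ 0.84687
  G=105: 105/255≈0.4118 > 0.04045 → ((0.4118+0.055)/1.055)^2.4 ≈ 0.14126
  B=181: 181/255≈0.7098 > 0.04045 → ((0.7098+0.055)/1.055)^2.4 ≈ 0.46208
  L2 = 0.2126×0.84687 + 0.7152×0.14126 + 0.0722×0.46208 ≈ 0.31444
Lighter = 0.56287, Darker = 0.31444
Ratio = (L_lighter + 0.05) / (L_darker + 0.05)
Ratio = (0.56287 + 0.05) / (0.31444 + 0.05) = 0.61287 / 0.36444 ≈ 1.6817
Ratio ≈ 1.68:1


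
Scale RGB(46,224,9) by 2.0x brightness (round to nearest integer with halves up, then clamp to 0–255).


Multiply each channel by 2.0, round half up, clamp to [0, 255]
R: 46×2.0 = 92
G: 224×2.0 = 448 → clamp → 255
B: 9×2.0 = 18
= RGB(92, 255, 18)


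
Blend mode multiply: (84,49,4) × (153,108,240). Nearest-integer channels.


Multiply: C = A×B/255, rounded to nearest integer
R: 84×153/255 = 12852/255 ≈ 50.400 → 50
G: 49×108/255 = 5292/255 ≈ 20.753 → 21
B: 4×240/255 = 960/255 ≈ 3.765 → 4
= RGB(50, 21, 4)


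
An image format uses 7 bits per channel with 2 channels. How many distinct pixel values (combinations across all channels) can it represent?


Total bits = 7 bits/channel × 2 channels = 14 bits
Distinct pixel values = 2^14
= 16,384 pixel values


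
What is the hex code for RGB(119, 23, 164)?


R = 119 → 77 (hex)
G = 23 → 17 (hex)
B = 164 → A4 (hex)
Hex = #7717A4


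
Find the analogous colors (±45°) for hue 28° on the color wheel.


Base hue: 28°
Left analog: (28 - 45) mod 360 = 343°
Right analog: (28 + 45) mod 360 = 73°
Analogous hues = 343° and 73°


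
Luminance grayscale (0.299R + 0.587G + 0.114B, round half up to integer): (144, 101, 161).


Gray = 0.299×R + 0.587×G + 0.114×B
Gray = 0.299×144 + 0.587×101 + 0.114×161
Gray = 43.056 + 59.287 + 18.354
Gray = 120.697 → round half up → 121
Gray = 121


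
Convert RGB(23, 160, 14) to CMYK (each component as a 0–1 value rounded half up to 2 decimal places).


R'=23/255≈0.0902, G'=160/255≈0.6275, B'=14/255≈0.0549
K = 1 - max(R',G',B') = 1 - 160/255 = 95/255 = 0.37254… → 0.37
(1-R'-K)/(1-K) simplifies to (max-R)/max with max = 160:
C = (160-23)/160 = 137/160 = 0.85625 → 0.86
M = (160-160)/160 = 0/160 = 0 → 0.00
Y = (160-14)/160 = 146/160 = 0.9125 → 0.91
= CMYK(0.86, 0.00, 0.91, 0.37)


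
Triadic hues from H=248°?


Triadic: equally spaced at 120° intervals
H1 = 248°
H2 = (248 + 120) mod 360 = 8°
H3 = (248 + 240) mod 360 = 128°
Triadic = 248°, 8°, 128°


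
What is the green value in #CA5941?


Color: #CA5941
R = CA = 202
G = 59 = 89
B = 41 = 65
Green = 89


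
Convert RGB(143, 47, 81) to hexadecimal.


R = 143 → 8F (hex)
G = 47 → 2F (hex)
B = 81 → 51 (hex)
Hex = #8F2F51


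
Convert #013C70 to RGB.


01 → 1 (R)
3C → 60 (G)
70 → 112 (B)
= RGB(1, 60, 112)


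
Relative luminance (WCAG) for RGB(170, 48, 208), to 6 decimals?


Linearize each channel (sRGB transfer function): c = v/255; c_lin = c/12.92 if c ≤ 0.04045, else ((c+0.055)/1.055)^2.4
  R: 170/255 ≈ 0.666667 > 0.04045 → ((0.666667+0.055)/1.055)^2.4 ≈ 0.401978
  G: 48/255 ≈ 0.188235 > 0.04045 → ((0.188235+0.055)/1.055)^2.4 ≈ 0.029557
  B: 208/255 ≈ 0.815686 > 0.04045 → ((0.815686+0.055)/1.055)^2.4 ≈ 0.630757
R_lin = 0.401978, G_lin = 0.029557, B_lin = 0.630757
L = 0.2126×R + 0.7152×G + 0.0722×B
L = 0.2126×0.401978 + 0.7152×0.029557 + 0.0722×0.630757
L ≈ 0.152140


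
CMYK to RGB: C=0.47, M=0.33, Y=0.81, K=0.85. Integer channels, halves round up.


R = 255 × (1-C) × (1-K) = 255 × 0.53 × 0.15 = 20.2725 → 20
G = 255 × (1-M) × (1-K) = 255 × 0.67 × 0.15 = 25.6275 → 26
B = 255 × (1-Y) × (1-K) = 255 × 0.19 × 0.15 = 7.2675 → 7
= RGB(20, 26, 7)


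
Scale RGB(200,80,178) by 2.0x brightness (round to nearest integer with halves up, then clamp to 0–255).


Multiply each channel by 2.0, round half up, clamp to [0, 255]
R: 200×2.0 = 400 → clamp → 255
G: 80×2.0 = 160
B: 178×2.0 = 356 → clamp → 255
= RGB(255, 160, 255)


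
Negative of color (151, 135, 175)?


Invert: (255-R, 255-G, 255-B)
R: 255-151 = 104
G: 255-135 = 120
B: 255-175 = 80
= RGB(104, 120, 80)


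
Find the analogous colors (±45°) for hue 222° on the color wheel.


Base hue: 222°
Left analog: (222 - 45) mod 360 = 177°
Right analog: (222 + 45) mod 360 = 267°
Analogous hues = 177° and 267°


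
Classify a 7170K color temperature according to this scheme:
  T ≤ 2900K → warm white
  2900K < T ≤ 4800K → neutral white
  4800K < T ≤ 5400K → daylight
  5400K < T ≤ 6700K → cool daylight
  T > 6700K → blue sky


Temperature: 7170K
7170K > 6700K → blue sky
Classification: blue sky


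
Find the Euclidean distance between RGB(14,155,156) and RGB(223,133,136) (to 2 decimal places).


d = √[(R₁-R₂)² + (G₁-G₂)² + (B₁-B₂)²]
d = √[(14-223)² + (155-133)² + (156-136)²]
d = √[43681 + 484 + 400]
d = √44565
d ≈ 211.10


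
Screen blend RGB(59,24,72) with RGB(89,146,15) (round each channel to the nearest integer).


Screen: C = 255 - (255-A)×(255-B)/255, rounded to nearest integer
R: 255 - (255-59)×(255-89)/255 = 255 - 32536/255 ≈ 255 - 127.592 = 127.408 → 127
G: 255 - (255-24)×(255-146)/255 = 255 - 25179/255 ≈ 255 - 98.741 = 156.259 → 156
B: 255 - (255-72)×(255-15)/255 = 255 - 43920/255 ≈ 255 - 172.235 = 82.765 → 83
= RGB(127, 156, 83)


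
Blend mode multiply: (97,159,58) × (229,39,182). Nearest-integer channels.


Multiply: C = A×B/255, rounded to nearest integer
R: 97×229/255 = 22213/255 ≈ 87.110 → 87
G: 159×39/255 = 6201/255 ≈ 24.318 → 24
B: 58×182/255 = 10556/255 ≈ 41.396 → 41
= RGB(87, 24, 41)


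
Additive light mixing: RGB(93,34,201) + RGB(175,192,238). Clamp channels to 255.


Additive: each channel = min(255, C₁+C₂)
R: 93+175 = 268 → 255
G: 34+192 = 226 → 226
B: 201+238 = 439 → 255
= RGB(255, 226, 255)


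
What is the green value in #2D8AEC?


Color: #2D8AEC
R = 2D = 45
G = 8A = 138
B = EC = 236
Green = 138


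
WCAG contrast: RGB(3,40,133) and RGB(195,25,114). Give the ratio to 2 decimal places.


Linearize each sRGB channel c=v/255: c/12.92 if c ≤ 0.04045 else ((c+0.055)/1.055)^2.4
L = 0.2126×R_lin + 0.7152×G_lin + 0.0722×B_lin
Color 1 (3,40,133):
  R=3: 3/255≈0.0118 ≤ 0.04045 → 0.0118/12.92 ≈ 0.00091
  G=40: 40/255≈0.1569 > 0.04045 → ((0.1569+0.055)/1.055)^2.4 ≈ 0.02122
  B=133: 133/255≈0.5216 > 0.04045 → ((0.5216+0.055)/1.055)^2.4 ≈ 0.23455
  L1 = 0.2126×0.00091 + 0.7152×0.02122 + 0.0722×0.23455 ≈ 0.03230
Color 2 (195,25,114):
  R=195: 195/255≈0.7647 > 0.04045 → ((0.7647+0.055)/1.055)^2.4 ≈ 0.54572
  G=25: 25/255≈0.0980 > 0.04045 → ((0.0980+0.055)/1.055)^2.4 ≈ 0.00972
  B=114: 114/255≈0.4471 > 0.04045 → ((0.4471+0.055)/1.055)^2.4 ≈ 0.16827
  L2 = 0.2126×0.54572 + 0.7152×0.00972 + 0.0722×0.16827 ≈ 0.13512
Lighter = 0.13512, Darker = 0.03230
Ratio = (L_lighter + 0.05) / (L_darker + 0.05)
Ratio = (0.13512 + 0.05) / (0.03230 + 0.05) = 0.18512 / 0.08230 ≈ 2.2493
Ratio ≈ 2.25:1
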